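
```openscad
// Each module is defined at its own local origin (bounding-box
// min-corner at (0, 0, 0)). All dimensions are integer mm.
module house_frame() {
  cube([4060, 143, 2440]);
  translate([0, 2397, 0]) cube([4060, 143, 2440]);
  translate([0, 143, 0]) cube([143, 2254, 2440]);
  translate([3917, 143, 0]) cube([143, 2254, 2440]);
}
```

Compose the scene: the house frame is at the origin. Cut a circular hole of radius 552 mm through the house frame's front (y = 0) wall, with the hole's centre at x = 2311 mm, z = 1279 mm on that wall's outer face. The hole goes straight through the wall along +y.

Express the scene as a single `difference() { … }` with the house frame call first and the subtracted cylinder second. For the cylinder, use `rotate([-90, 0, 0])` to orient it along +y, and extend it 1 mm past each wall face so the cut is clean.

difference() {
  house_frame();
  translate([2311, -1, 1279]) rotate([-90, 0, 0]) cylinder(h = 145, r = 552);
}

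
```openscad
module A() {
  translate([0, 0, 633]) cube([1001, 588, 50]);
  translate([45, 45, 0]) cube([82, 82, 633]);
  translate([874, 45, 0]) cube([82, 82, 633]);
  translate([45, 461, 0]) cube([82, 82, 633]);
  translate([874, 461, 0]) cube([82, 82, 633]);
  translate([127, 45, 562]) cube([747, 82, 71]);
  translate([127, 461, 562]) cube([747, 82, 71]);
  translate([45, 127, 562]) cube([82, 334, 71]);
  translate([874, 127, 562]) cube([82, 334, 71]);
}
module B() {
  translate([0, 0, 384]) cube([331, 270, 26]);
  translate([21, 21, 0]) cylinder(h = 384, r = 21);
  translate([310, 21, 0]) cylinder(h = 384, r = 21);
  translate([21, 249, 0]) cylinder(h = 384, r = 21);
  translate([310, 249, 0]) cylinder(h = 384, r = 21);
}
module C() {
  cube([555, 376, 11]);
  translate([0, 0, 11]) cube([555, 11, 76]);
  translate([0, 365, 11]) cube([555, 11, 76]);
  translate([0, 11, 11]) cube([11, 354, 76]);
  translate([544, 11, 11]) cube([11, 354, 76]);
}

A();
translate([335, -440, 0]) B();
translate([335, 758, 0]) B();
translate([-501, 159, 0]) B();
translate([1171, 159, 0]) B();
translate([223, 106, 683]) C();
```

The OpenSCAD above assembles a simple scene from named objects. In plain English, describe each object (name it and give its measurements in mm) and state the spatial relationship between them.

A is a table: top 1001 mm (x) × 588 mm (y), 50 mm thick, upper face at z = 683 mm, on four 82×82 mm square legs, each inset 45 mm from the nearest pair of top edges, running from z = 0 to the bottom of the top. Four apron rails, 82 mm thick and 71 mm tall, run between adjacent legs with their top edges flush with the underside of the top and their outer faces flush with the legs' outer faces.

B is a four-legged stool. The seat is 331×270 mm, 26 mm thick, top at z = 410 mm. It stands on four round legs, each 42 mm in diameter, from z = 0 to the seat underside, each leg's axis is inset half a diameter from the nearest pair of seat edges (so the leg's bounding box is flush with the corner).

C is an open-topped rectangular box: outside dimensions 555×376×87 mm, with a uniform wall and base thickness of 11 mm. The base is a full 555×376 slab on the floor; four walls sit on top of the base. The front and back walls (the −y and +y sides) span the full width; the two side walls fit between them.

Four stools sit around the table at the −y, +y, −x, +x sides. The open box is on top of the table, centred.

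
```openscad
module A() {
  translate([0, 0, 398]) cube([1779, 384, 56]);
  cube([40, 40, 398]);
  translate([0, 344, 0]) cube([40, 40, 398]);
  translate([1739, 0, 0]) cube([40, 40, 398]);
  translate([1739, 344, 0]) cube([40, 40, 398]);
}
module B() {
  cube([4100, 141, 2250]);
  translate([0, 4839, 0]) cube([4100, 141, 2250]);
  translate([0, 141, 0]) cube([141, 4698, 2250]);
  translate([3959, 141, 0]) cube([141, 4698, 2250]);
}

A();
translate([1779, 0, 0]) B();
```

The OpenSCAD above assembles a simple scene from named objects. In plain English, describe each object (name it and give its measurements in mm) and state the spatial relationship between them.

A is a bench: a 1779×384 mm seat slab, 56 mm thick, top at z = 454 mm, on four 40×40 mm square legs flush with the seat corners and standing on z = 0.

B is the wall frame of a small rectangular building: four walls, each 2250 mm tall and 141 mm thick, enclosing a footprint 4100 mm (x) by 4980 mm (y) outside-to-outside, with no floor or roof. The front and back walls (the −y and +y sides) span the full width; the two side walls fit between them.

The house frame is against the bench's +x side, with their −y faces flush.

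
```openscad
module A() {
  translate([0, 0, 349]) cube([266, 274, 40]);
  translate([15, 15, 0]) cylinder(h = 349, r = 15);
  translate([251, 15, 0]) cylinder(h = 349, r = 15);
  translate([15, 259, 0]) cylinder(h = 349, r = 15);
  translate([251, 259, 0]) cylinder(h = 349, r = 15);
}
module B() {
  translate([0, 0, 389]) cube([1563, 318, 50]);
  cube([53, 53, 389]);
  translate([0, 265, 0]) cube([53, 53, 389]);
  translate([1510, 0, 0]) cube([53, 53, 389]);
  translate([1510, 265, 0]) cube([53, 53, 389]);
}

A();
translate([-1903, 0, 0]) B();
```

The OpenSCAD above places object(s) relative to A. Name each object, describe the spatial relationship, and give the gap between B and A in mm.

A is a stool. B is a bench. The bench is on the floor beside the stool on its −x side. The gap between the bench and the stool is 340 mm.

The bench's nearest face is 340 mm from the stool's −x face.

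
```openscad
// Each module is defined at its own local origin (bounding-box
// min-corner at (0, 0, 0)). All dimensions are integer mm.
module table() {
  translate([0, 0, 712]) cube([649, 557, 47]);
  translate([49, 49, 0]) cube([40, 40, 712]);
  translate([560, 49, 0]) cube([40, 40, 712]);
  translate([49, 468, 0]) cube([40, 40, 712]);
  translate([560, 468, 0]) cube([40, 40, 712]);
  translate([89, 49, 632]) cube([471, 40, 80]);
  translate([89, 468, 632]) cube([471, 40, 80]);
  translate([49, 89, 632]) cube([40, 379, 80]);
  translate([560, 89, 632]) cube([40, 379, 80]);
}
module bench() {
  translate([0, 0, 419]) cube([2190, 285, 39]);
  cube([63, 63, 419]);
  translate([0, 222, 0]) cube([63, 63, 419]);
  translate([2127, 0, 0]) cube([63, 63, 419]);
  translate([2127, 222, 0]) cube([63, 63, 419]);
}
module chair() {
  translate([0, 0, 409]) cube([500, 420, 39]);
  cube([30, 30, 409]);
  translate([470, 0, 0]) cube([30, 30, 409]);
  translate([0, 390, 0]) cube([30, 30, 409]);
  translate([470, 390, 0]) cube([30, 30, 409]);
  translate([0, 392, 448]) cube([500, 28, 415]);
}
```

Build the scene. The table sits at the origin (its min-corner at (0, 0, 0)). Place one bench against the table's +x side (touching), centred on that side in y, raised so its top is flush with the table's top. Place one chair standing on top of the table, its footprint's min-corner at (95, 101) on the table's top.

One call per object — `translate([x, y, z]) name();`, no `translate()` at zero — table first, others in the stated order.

table();
translate([649, 136, 301]) bench();
translate([95, 101, 759]) chair();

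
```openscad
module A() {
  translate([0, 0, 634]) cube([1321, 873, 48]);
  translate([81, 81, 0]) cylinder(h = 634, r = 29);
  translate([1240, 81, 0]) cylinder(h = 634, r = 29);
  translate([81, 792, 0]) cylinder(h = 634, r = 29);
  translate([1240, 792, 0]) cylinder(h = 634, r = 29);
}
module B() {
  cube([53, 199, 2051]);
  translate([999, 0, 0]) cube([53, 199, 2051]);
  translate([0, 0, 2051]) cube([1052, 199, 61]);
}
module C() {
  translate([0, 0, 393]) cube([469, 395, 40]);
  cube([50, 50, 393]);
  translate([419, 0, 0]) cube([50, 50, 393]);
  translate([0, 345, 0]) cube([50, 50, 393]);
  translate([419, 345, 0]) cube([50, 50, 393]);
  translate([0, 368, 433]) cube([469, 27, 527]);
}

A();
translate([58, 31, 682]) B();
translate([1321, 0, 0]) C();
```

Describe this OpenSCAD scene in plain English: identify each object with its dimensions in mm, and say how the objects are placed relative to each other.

A is a rectangular dining table. The top is 1321×873×48 mm with its upper surface at z = 682 mm. It stands on four round legs of 58 mm diameter, each leg's bounding box inset 52 mm from the nearest pair of top edges, running from the floor to the underside of the top.

B is a door frame. The clear opening is 946 mm wide and 2051 mm high. Two 53 mm wide jambs, 199 mm deep, stand either side of the opening from the floor to the top of the opening. A 61 mm thick head sits across the top of both jambs, spanning the full outside width of the frame.

C is a chair: 469×395 mm seat, 40 mm thick, top at z = 433 mm, on four 50 mm square corner legs flush with the seat edges. A 27 mm thick backrest slab spans the full seat width, extending 527 mm above the seat top, its back face flush with the seat's +y edge.

The door frame is on top of the table. The chair is against the table's +x side, with their −y faces flush.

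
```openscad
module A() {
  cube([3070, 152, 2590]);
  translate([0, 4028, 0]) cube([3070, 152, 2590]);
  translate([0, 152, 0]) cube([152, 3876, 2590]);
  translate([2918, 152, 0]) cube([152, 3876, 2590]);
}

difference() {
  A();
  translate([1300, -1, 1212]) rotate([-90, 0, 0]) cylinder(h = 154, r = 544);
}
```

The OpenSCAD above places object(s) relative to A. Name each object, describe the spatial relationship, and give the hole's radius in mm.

A is a house frame. The house frame has a circular hole through its front wall. The hole's radius is 544 mm.

The subtracted cylinder has r = 544 mm.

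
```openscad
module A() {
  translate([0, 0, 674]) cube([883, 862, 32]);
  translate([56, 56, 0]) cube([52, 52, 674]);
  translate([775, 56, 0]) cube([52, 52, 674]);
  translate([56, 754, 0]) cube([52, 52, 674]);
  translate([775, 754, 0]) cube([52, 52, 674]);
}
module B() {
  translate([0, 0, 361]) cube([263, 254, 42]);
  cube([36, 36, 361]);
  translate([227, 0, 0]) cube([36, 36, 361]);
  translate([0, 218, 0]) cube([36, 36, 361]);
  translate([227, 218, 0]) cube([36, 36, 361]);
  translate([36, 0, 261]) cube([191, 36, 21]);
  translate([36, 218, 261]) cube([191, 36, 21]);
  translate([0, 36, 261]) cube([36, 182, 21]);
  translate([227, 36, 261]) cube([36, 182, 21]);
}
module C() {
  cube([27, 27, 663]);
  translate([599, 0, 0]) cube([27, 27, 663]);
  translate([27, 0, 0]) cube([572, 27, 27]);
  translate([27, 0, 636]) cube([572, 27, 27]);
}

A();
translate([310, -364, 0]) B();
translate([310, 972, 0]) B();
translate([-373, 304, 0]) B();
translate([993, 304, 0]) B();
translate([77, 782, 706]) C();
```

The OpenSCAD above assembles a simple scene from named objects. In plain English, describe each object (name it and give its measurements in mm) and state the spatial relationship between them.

A is a table with a 883×862 mm rectangular top, 32 mm thick, top surface at z = 706 mm, supported by four 52×52 mm square legs, each inset 56 mm from the nearest pair of top edges, running from the floor.

B is a four-legged stool. The seat is 263×254 mm, 42 mm thick, top at z = 403 mm. It stands on four square legs, each 36×36 mm in cross-section, from z = 0 to the seat underside, each flush with a corner of the seat. Four stretchers, 36 mm wide and 21 mm tall, connect adjacent legs with their undersides at z = 261 mm, each running between the inner faces of the legs it joins and aligned with the legs' outer faces on the other axis.

C is a picture frame with a 572×609 mm rectangular opening (x by z) and a uniform 27 mm border on every side. Frame depth is 27 mm along y. It is built from two vertical stiles running the full outside height and two horizontal rails spanning the gap between the stiles.

Four stools sit around the table at the −y, +y, −x, +x sides. The picture frame is on top of the table.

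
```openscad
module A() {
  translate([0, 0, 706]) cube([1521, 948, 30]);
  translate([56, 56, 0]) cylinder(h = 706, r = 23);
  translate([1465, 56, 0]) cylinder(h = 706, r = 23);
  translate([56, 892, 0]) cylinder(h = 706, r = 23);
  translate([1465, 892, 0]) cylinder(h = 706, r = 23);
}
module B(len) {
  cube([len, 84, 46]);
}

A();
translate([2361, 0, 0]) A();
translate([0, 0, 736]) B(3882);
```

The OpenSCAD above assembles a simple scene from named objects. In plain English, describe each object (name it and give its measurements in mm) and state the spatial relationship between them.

A is a table: top 1521 mm (x) × 948 mm (y), 30 mm thick, upper face at z = 736 mm, on four round legs of 46 mm diameter, each leg's bounding box inset 33 mm from the nearest pair of top edges, running from z = 0 to the bottom of the top.

B is a rectangular beam 3882 mm long (x), 84 mm deep (y), 46 mm thick (z).

The beam spans the tops of two tables placed 840 mm apart, resting at z = 736 mm.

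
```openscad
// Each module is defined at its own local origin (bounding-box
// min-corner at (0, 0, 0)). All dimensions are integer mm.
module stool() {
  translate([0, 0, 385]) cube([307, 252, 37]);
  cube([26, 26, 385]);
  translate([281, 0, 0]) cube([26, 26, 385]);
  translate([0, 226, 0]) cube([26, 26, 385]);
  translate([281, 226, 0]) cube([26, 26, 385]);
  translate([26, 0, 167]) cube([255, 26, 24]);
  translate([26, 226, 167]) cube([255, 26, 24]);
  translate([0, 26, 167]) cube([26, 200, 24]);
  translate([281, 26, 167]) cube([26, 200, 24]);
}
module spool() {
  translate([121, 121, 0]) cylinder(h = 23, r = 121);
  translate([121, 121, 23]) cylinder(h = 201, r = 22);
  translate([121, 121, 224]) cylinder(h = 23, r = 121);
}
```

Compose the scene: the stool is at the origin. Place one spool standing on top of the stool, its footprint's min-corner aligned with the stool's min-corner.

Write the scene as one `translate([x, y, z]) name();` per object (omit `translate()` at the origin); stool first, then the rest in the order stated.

stool();
translate([0, 0, 422]) spool();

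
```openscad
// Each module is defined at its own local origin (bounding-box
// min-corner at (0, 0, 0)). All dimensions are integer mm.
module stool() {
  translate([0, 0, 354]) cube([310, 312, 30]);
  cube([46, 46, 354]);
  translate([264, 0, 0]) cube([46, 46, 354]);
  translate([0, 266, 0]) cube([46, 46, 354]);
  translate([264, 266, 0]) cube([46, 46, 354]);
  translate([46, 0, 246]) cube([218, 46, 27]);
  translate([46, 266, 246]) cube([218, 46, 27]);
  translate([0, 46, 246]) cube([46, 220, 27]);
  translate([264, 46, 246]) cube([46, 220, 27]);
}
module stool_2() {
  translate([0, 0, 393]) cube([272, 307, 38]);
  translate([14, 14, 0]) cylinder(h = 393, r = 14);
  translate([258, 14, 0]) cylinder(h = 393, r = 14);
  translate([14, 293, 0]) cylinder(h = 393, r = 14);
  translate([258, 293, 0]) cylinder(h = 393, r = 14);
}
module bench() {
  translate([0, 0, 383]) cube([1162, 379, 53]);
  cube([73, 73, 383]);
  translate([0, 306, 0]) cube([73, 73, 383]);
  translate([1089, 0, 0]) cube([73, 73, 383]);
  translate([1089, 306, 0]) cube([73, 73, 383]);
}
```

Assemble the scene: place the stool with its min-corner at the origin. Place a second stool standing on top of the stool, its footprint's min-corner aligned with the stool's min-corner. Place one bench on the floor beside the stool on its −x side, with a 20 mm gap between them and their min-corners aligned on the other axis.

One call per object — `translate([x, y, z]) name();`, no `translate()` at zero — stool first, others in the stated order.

stool();
translate([0, 0, 384]) stool_2();
translate([-1182, 0, 0]) bench();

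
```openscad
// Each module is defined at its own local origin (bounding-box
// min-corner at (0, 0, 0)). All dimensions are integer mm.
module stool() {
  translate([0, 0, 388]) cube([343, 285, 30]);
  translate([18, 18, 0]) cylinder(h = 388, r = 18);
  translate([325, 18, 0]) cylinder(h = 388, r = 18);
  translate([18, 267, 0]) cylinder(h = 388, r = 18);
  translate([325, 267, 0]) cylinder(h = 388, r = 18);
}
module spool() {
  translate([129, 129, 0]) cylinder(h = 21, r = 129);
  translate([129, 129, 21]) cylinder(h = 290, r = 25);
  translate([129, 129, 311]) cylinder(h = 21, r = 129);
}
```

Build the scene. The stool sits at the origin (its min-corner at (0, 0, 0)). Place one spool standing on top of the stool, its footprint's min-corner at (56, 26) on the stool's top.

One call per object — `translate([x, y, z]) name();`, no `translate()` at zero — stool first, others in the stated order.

stool();
translate([56, 26, 418]) spool();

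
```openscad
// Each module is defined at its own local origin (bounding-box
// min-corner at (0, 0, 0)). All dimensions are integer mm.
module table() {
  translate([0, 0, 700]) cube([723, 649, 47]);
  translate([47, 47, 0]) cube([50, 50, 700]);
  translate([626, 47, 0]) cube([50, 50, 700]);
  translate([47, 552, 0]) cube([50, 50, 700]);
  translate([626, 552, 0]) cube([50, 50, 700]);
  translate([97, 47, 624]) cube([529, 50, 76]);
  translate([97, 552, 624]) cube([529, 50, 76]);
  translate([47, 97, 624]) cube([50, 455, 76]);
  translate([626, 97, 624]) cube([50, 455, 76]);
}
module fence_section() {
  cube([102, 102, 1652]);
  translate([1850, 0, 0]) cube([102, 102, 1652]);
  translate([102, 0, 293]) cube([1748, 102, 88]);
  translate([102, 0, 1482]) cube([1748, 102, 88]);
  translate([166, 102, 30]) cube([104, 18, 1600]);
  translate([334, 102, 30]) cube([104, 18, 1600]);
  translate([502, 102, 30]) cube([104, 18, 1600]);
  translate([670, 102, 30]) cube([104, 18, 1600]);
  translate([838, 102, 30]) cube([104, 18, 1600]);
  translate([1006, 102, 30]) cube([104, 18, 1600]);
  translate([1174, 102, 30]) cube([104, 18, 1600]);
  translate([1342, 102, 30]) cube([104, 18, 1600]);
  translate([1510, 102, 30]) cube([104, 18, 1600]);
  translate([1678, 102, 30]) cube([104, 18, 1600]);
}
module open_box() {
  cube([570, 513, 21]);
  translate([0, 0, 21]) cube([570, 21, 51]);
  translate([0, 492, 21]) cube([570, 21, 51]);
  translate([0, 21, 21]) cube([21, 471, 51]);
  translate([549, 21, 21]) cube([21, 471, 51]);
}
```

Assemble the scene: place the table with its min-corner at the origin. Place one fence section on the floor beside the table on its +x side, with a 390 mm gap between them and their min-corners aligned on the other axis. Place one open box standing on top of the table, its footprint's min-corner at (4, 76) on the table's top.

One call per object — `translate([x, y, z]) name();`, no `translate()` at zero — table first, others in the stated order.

table();
translate([1113, 0, 0]) fence_section();
translate([4, 76, 747]) open_box();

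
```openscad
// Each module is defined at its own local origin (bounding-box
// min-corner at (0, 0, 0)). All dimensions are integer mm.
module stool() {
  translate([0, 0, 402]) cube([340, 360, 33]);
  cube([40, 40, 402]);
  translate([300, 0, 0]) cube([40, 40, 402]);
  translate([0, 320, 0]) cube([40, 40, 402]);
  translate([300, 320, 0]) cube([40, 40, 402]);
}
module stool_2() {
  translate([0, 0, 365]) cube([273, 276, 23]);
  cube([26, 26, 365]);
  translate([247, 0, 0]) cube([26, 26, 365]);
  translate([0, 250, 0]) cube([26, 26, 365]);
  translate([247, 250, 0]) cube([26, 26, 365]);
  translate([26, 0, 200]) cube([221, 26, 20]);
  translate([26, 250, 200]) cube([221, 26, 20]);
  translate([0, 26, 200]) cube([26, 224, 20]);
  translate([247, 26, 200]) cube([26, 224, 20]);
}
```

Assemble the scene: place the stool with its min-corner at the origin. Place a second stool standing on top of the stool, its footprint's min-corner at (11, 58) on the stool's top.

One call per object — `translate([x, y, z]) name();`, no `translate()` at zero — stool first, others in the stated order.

stool();
translate([11, 58, 435]) stool_2();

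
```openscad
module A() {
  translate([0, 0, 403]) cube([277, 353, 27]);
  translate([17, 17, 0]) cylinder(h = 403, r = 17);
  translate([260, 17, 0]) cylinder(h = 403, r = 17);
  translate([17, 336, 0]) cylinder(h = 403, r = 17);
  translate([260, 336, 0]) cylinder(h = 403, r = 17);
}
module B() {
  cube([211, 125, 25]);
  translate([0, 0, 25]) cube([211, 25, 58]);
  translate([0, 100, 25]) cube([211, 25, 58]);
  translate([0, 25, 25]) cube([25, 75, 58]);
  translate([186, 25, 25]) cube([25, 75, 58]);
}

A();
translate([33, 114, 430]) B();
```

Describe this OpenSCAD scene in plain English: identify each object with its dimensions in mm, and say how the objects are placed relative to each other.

A is a four-legged stool. The seat is a 277×353×27 mm slab whose top surface is at z = 430 mm; four round legs, each 34 mm in diameter, run from the floor (z = 0) to the underside of the seat, each leg's axis is inset half a diameter from the nearest pair of seat edges (so the leg's bounding box is flush with the corner).

B is an open-topped rectangular box: outside dimensions 211×125×83 mm, with a uniform wall and base thickness of 25 mm. The base is a full 211×125 slab on the floor; four walls sit on top of the base. The front and back walls (the −y and +y sides) span the full width; the two side walls fit between them.

The open box is on top of the stool, centred.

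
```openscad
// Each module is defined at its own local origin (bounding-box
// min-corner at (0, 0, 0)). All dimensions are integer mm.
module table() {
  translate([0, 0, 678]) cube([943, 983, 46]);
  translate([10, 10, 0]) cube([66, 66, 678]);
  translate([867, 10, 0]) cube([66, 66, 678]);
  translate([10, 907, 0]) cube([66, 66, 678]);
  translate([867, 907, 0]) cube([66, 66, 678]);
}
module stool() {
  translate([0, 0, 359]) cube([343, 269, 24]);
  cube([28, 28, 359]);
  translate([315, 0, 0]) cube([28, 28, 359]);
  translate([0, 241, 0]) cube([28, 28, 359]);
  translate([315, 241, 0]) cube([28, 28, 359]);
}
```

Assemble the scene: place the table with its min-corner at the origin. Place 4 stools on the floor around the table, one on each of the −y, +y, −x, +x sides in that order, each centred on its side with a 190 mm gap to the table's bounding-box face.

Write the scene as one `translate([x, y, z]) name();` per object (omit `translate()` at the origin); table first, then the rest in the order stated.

table();
translate([300, -459, 0]) stool();
translate([300, 1173, 0]) stool();
translate([-533, 357, 0]) stool();
translate([1133, 357, 0]) stool();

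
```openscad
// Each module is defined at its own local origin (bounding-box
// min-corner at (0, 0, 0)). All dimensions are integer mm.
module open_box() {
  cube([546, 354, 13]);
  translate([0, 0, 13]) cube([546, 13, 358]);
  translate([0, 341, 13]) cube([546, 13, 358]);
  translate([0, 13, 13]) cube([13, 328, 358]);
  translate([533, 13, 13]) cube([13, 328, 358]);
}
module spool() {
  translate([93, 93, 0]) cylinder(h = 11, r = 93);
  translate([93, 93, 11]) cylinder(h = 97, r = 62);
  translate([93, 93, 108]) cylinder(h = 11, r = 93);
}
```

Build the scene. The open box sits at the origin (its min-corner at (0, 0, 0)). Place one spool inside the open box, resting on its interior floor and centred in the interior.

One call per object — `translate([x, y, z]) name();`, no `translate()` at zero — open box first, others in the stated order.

open_box();
translate([180, 84, 13]) spool();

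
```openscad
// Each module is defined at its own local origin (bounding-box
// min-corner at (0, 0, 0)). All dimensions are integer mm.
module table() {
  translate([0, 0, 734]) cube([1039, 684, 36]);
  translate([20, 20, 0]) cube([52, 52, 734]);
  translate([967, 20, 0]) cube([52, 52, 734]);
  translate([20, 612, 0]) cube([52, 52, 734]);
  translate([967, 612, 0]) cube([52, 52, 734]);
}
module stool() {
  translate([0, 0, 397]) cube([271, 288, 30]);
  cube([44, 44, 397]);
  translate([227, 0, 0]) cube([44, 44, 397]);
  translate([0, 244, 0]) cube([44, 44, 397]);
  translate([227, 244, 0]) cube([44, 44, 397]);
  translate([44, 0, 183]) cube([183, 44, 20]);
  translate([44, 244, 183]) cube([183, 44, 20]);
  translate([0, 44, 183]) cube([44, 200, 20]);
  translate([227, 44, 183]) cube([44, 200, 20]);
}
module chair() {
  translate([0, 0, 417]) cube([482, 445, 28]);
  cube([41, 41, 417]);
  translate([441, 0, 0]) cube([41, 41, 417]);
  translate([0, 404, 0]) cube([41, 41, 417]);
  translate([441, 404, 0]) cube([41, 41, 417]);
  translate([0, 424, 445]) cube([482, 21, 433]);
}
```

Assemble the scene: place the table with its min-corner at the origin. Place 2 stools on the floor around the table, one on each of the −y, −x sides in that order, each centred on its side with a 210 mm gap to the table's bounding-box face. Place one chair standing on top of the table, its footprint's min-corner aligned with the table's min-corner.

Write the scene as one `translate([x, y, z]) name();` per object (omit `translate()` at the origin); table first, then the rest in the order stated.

table();
translate([384, -498, 0]) stool();
translate([-481, 198, 0]) stool();
translate([0, 0, 770]) chair();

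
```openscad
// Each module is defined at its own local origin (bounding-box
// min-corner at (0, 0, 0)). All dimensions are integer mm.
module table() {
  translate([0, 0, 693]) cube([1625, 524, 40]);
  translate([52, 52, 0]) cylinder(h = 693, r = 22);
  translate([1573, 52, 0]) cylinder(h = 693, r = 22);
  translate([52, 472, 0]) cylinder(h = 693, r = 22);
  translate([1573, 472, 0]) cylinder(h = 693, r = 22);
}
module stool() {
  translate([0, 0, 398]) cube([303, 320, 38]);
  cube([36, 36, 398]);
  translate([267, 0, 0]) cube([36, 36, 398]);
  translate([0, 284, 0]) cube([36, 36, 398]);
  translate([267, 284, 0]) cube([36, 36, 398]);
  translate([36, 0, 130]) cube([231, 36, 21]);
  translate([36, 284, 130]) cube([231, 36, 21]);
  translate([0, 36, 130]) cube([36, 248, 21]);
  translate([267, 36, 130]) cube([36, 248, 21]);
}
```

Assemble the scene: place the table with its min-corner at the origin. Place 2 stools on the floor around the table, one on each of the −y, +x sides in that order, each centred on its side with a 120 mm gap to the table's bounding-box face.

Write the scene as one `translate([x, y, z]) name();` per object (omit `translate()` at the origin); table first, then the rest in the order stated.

table();
translate([661, -440, 0]) stool();
translate([1745, 102, 0]) stool();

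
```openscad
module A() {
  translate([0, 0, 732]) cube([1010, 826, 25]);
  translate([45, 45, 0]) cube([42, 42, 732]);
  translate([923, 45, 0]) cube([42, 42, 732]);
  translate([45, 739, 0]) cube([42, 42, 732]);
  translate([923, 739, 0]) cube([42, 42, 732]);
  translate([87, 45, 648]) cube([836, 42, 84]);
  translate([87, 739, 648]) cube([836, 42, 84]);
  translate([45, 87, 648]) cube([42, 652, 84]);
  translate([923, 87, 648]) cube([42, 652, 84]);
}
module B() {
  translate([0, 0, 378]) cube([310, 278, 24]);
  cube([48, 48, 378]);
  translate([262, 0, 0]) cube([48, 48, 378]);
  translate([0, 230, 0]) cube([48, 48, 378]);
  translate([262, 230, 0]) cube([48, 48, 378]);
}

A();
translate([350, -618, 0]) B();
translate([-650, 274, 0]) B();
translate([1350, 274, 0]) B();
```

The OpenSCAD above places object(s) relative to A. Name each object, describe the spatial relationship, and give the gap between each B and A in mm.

A is a table. B is a stool. Three stools sit around the table at the −y, −x, +x sides. The gap between each stool and the table is 340 mm.

Each stool's nearest face is 340 mm from the table's bounding box.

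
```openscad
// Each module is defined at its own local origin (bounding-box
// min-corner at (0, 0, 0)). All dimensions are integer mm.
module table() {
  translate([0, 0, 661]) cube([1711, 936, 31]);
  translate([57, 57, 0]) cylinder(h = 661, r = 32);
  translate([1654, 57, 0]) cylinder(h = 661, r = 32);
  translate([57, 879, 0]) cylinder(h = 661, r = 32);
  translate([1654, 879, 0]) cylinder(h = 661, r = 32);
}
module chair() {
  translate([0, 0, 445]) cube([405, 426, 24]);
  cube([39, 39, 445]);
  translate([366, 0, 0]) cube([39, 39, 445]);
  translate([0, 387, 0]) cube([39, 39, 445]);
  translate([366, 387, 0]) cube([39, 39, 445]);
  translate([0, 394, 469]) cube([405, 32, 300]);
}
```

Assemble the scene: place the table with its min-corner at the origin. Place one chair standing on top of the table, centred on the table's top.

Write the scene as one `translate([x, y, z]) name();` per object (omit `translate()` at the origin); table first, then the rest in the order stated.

table();
translate([653, 255, 692]) chair();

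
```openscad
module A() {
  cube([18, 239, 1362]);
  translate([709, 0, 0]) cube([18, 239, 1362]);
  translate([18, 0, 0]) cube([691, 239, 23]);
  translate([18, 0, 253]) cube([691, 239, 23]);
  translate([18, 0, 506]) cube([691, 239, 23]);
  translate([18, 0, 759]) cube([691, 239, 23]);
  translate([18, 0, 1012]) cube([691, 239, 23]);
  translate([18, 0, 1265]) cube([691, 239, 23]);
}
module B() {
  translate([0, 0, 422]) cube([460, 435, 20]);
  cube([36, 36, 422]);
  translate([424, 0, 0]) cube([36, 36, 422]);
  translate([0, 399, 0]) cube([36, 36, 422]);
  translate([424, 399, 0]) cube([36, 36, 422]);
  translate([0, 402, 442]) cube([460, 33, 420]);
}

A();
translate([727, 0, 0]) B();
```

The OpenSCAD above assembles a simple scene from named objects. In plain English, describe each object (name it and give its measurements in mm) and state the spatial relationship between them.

A is a bookshelf 727 mm wide overall, 239 mm deep and 1362 mm tall. The two sides are 18 mm thick vertical panels. 6 horizontal shelves of 23 mm thickness span between the inner faces of the sides; the lowest shelf sits on the floor and shelves are stacked with a clear vertical gap of 230 mm between each pair.

B is a chair: 460×435 mm seat, 20 mm thick, top at z = 442 mm, on four 36 mm square corner legs flush with the seat edges. A 33 mm thick backrest slab spans the full seat width, extending 420 mm above the seat top, its back face flush with the seat's +y edge.

The chair is against the bookshelf's +x side, with their −y faces flush.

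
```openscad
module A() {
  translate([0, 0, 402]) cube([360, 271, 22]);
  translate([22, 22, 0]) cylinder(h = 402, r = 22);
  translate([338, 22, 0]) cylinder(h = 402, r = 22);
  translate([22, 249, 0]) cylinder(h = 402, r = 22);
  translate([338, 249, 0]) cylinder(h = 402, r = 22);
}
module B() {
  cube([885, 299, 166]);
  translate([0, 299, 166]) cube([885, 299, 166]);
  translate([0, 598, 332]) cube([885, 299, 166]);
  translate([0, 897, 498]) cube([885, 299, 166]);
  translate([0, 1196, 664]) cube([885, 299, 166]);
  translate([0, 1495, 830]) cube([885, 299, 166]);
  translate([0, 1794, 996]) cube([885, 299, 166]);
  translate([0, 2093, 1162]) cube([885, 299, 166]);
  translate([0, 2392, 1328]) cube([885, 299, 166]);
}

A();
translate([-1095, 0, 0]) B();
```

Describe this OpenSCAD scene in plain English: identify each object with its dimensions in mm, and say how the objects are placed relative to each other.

A is a four-legged stool. The seat is 360×271 mm, 22 mm thick, top at z = 424 mm. It stands on four round legs, each 44 mm in diameter, from z = 0 to the seat underside, each leg's axis is inset half a diameter from the nearest pair of seat edges (so the leg's bounding box is flush with the corner).

B is a straight staircase of 9 solid steps. Each step is 885 mm wide (x), 299 mm deep (y, the going) and 166 mm tall (the rise). The first step rests on the floor; each subsequent step sits one going further in +y and one rise higher in +z, directly behind and above the previous step with no overlap.

The staircase is on the floor beside the stool on its −x side.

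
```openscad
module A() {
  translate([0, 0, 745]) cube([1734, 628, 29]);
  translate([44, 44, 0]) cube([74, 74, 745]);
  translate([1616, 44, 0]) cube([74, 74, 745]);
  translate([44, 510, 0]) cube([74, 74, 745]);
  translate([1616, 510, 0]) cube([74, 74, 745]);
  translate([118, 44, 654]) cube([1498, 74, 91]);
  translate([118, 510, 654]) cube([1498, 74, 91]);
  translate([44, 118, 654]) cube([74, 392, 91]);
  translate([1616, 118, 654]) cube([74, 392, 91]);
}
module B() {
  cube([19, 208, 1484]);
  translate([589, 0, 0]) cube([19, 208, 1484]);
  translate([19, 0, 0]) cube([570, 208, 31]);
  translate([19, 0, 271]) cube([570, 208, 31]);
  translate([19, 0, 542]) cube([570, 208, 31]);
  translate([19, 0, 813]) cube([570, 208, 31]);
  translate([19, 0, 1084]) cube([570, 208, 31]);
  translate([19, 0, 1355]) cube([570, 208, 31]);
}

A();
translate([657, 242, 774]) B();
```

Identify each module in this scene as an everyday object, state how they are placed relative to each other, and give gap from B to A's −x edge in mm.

The bookshelf's min-x is at 657; the table's min-x is 0; gap = 657 mm.

A is a table. B is a bookshelf. The bookshelf is on top of the table. The gap from the bookshelf to the table's −x edge is 657 mm.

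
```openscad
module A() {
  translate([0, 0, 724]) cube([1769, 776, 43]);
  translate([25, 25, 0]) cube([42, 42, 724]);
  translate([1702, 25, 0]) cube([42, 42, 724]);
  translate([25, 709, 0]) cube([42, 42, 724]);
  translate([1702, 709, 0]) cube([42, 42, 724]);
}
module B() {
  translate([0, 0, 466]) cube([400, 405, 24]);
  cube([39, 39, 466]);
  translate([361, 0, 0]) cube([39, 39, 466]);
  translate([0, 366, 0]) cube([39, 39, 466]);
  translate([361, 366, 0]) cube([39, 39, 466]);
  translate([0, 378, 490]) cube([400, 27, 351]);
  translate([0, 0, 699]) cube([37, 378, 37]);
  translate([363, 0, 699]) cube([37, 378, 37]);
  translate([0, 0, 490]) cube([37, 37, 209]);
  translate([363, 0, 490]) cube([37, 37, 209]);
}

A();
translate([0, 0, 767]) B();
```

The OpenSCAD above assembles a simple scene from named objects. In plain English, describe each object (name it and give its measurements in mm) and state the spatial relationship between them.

A is a table with a 1769×776 mm rectangular top, 43 mm thick, top surface at z = 767 mm, supported by four 42×42 mm square legs, each inset 25 mm from the nearest pair of top edges, running from the floor.

B is a chair: 400×405 mm seat, 24 mm thick, top at z = 490 mm, on four 39 mm square corner legs flush with the seat edges. A 27 mm thick backrest slab spans the full seat width, extending 351 mm above the seat top, its back face flush with the seat's +y edge. Two armrests of 37×37 mm section run along each side from the seat's front edge to the front of the backrest, top faces 246 mm above the seat top and outer faces flush with the seat's x-edges; a 37×37 mm post under the front of each armrest stands on the seat at the front corner.

The chair is on top of the table.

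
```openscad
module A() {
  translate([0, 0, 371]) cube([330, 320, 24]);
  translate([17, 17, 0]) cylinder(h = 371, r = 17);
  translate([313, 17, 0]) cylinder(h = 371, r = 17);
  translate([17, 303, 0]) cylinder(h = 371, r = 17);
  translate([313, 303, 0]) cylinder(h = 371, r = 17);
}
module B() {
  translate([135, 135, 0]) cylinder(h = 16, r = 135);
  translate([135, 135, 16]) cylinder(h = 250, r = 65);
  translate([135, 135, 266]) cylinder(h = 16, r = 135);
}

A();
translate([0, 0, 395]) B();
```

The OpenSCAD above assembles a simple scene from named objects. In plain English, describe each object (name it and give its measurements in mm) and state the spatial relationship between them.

A is a four-legged stool. The seat is 330×320 mm, 24 mm thick, top at z = 395 mm. It stands on four round legs, each 34 mm in diameter, from z = 0 to the seat underside, each leg's axis is inset half a diameter from the nearest pair of seat edges (so the leg's bounding box is flush with the corner).

B is a spool: two coaxial disc flanges of radius 135 mm and thickness 16 mm, joined by a core cylinder of radius 65 mm and height 250 mm. The lower flange rests on z = 0 and the three cylinders share a vertical axis.

The spool is on top of the stool.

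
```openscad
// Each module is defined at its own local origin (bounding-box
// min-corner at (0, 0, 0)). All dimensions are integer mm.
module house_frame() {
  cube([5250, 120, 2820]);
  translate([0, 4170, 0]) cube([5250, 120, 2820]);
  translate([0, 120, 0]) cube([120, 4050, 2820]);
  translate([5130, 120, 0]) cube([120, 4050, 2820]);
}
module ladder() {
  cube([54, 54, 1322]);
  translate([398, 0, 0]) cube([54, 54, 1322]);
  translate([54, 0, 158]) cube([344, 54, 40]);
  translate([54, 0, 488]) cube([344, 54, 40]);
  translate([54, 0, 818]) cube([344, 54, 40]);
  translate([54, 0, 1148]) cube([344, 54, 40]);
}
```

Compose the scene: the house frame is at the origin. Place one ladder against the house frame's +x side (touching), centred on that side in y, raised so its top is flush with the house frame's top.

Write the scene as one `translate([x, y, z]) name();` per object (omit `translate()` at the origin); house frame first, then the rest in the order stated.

house_frame();
translate([5250, 2118, 1498]) ladder();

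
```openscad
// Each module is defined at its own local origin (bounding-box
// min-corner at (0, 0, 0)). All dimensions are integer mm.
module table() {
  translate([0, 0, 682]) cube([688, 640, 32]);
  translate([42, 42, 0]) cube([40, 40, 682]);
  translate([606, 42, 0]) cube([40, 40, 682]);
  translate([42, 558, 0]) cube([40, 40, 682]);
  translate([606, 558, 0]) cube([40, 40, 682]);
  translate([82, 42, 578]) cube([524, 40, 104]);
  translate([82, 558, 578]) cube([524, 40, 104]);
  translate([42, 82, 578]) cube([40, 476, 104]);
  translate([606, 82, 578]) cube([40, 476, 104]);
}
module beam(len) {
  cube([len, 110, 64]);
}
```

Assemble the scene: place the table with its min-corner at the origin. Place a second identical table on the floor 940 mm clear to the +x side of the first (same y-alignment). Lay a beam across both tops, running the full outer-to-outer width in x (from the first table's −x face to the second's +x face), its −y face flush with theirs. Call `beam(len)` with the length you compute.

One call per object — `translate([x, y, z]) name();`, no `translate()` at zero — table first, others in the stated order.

table();
translate([1628, 0, 0]) table();
translate([0, 0, 714]) beam(2316);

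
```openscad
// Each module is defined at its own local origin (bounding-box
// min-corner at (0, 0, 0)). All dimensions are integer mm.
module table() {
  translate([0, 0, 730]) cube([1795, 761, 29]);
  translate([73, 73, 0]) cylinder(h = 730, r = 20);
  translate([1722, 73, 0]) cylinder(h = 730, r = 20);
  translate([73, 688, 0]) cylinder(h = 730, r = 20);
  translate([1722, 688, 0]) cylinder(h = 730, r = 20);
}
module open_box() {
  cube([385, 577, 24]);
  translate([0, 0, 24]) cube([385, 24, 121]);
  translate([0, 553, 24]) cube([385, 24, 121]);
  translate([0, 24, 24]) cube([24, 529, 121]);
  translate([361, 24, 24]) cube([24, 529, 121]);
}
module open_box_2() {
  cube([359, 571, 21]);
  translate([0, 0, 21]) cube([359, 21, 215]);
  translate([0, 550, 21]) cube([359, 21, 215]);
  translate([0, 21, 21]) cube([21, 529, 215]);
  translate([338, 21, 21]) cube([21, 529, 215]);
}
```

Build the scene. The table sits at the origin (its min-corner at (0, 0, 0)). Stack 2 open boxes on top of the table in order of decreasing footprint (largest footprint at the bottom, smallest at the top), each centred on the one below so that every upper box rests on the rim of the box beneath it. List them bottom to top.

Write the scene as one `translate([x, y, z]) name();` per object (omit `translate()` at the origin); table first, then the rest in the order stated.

table();
translate([705, 92, 759]) open_box();
translate([718, 95, 904]) open_box_2();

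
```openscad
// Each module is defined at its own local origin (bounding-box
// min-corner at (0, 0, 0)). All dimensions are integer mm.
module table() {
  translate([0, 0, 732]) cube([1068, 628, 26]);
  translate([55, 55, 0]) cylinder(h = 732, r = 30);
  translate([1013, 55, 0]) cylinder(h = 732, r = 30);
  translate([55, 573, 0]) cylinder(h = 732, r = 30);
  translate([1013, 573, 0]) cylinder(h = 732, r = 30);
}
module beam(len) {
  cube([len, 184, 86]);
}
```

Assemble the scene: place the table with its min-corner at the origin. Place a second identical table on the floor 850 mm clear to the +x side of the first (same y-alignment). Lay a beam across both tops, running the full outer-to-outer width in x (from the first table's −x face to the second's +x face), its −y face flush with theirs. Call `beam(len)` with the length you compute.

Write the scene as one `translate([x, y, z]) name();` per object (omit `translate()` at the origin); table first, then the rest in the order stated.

table();
translate([1918, 0, 0]) table();
translate([0, 0, 758]) beam(2986);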